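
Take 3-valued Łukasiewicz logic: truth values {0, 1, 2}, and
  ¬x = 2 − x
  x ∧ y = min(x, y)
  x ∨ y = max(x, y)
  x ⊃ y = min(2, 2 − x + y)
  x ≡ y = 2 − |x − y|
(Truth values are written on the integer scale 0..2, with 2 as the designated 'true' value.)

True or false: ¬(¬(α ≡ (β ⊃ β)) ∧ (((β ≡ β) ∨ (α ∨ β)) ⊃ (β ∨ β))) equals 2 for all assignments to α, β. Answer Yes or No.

No

Counterexample: take α = 0, β = 1.
β ⊃ β = 1 ⊃ 1 = 2
α ≡ (β ⊃ β) = 0 ≡ 2 = 0
¬(α ≡ (β ⊃ β)) = ¬0 = 2
β ≡ β = 1 ≡ 1 = 2
α ∨ β = 0 ∨ 1 = 1
(β ≡ β) ∨ (α ∨ β) = 2 ∨ 1 = 2
β ∨ β = 1 ∨ 1 = 1
((β ≡ β) ∨ (α ∨ β)) ⊃ (β ∨ β) = 2 ⊃ 1 = 1
¬(α ≡ (β ⊃ β)) ∧ (((β ≡ β) ∨ (α ∨ β)) ⊃ (β ∨ β)) = 2 ∧ 1 = 1
¬(¬(α ≡ (β ⊃ β)) ∧ (((β ≡ β) ∨ (α ∨ β)) ⊃ (β ∨ β))) = ¬1 = 1
This gives 1 ≠ 2.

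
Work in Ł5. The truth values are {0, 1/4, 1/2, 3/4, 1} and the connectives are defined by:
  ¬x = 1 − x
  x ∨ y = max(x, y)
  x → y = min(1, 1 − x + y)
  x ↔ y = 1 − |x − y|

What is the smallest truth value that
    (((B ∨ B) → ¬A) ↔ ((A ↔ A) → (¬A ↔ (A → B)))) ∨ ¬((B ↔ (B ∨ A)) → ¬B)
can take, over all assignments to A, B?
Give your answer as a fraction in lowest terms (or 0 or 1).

Take A = 1/2, B = 1/2:
B ∨ B = 1/2 ∨ 1/2 = 1/2
¬A = ¬1/2 = 1/2
(B ∨ B) → ¬A = 1/2 → 1/2 = 1
A ↔ A = 1/2 ↔ 1/2 = 1
¬A = ¬1/2 = 1/2
A → B = 1/2 → 1/2 = 1
¬A ↔ (A → B) = 1/2 ↔ 1 = 1/2
(A ↔ A) → (¬A ↔ (A → B)) = 1 → 1/2 = 1/2
((B ∨ B) → ¬A) ↔ ((A ↔ A) → (¬A ↔ (A → B))) = 1 ↔ 1/2 = 1/2
B ∨ A = 1/2 ∨ 1/2 = 1/2
B ↔ (B ∨ A) = 1/2 ↔ 1/2 = 1
¬B = ¬1/2 = 1/2
(B ↔ (B ∨ A)) → ¬B = 1 → 1/2 = 1/2
¬((B ↔ (B ∨ A)) → ¬B) = ¬1/2 = 1/2
(((B ∨ B) → ¬A) ↔ ((A ↔ A) → (¬A ↔ (A → B)))) ∨ ¬((B ↔ (B ∨ A)) → ¬B) = 1/2 ∨ 1/2 = 1/2
No assignment yields a value below 1/2, so this is the minimum.

1/2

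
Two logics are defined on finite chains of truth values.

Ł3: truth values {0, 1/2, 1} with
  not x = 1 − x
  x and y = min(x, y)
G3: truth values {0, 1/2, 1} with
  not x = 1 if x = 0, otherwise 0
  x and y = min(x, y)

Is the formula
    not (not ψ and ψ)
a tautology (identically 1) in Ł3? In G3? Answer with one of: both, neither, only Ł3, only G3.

only G3

In Ł3: at ψ = 1/2 the value is 1/2 — not a tautology.
In G3: every assignment gives 1 — tautology.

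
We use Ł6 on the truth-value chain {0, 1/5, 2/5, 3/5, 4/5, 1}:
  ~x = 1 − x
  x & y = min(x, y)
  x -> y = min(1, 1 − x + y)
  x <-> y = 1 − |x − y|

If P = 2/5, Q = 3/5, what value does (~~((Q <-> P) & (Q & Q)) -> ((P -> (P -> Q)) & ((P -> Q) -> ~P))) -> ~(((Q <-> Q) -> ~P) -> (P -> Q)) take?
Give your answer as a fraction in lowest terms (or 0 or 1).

0

Q <-> P = 3/5 <-> 2/5 = 4/5
Q & Q = 3/5 & 3/5 = 3/5
(Q <-> P) & (Q & Q) = 4/5 & 3/5 = 3/5
~((Q <-> P) & (Q & Q)) = ~3/5 = 2/5
~~((Q <-> P) & (Q & Q)) = ~2/5 = 3/5
P -> Q = 2/5 -> 3/5 = 1
P -> (P -> Q) = 2/5 -> 1 = 1
P -> Q = 2/5 -> 3/5 = 1
~P = ~2/5 = 3/5
(P -> Q) -> ~P = 1 -> 3/5 = 3/5
(P -> (P -> Q)) & ((P -> Q) -> ~P) = 1 & 3/5 = 3/5
~~((Q <-> P) & (Q & Q)) -> ((P -> (P -> Q)) & ((P -> Q) -> ~P)) = 3/5 -> 3/5 = 1
Q <-> Q = 3/5 <-> 3/5 = 1
~P = ~2/5 = 3/5
(Q <-> Q) -> ~P = 1 -> 3/5 = 3/5
P -> Q = 2/5 -> 3/5 = 1
((Q <-> Q) -> ~P) -> (P -> Q) = 3/5 -> 1 = 1
~(((Q <-> Q) -> ~P) -> (P -> Q)) = ~1 = 0
(~~((Q <-> P) & (Q & Q)) -> ((P -> (P -> Q)) & ((P -> Q) -> ~P))) -> ~(((Q <-> Q) -> ~P) -> (P -> Q)) = 1 -> 0 = 0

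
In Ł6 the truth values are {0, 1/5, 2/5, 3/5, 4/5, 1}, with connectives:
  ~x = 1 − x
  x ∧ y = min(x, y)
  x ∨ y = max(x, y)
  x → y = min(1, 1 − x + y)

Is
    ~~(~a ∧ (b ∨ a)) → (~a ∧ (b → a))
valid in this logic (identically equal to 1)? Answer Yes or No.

No

Counterexample: take a = 0, b = 3/5.
~a = ~0 = 1
b ∨ a = 3/5 ∨ 0 = 3/5
~a ∧ (b ∨ a) = 1 ∧ 3/5 = 3/5
~(~a ∧ (b ∨ a)) = ~3/5 = 2/5
~~(~a ∧ (b ∨ a)) = ~2/5 = 3/5
~a = ~0 = 1
b → a = 3/5 → 0 = 2/5
~a ∧ (b → a) = 1 ∧ 2/5 = 2/5
~~(~a ∧ (b ∨ a)) → (~a ∧ (b → a)) = 3/5 → 2/5 = 4/5
This gives 4/5 ≠ 1.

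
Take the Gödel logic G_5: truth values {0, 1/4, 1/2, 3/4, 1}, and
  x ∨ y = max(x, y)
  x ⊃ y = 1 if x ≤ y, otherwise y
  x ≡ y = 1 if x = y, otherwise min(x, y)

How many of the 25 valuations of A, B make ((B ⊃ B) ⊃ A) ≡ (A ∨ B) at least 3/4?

16

value 1: 15 assignments (counts)
value 3/4: 1 assignment (counts)
value 1/2: 2 assignments
value 1/4: 3 assignments
value 0: 4 assignments
So 16 of the 25 assignments meet the threshold.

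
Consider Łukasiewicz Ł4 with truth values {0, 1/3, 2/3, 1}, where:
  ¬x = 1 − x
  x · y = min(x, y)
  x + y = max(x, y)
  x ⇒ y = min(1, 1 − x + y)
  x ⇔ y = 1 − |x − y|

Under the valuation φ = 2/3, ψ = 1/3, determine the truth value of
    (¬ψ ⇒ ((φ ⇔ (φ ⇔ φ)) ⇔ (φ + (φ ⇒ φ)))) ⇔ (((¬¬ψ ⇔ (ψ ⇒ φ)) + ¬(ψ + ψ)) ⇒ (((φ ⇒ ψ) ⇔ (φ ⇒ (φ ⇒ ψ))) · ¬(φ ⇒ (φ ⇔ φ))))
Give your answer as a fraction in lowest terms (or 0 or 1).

¬ψ = ¬1/3 = 2/3
φ ⇔ φ = 2/3 ⇔ 2/3 = 1
φ ⇔ (φ ⇔ φ) = 2/3 ⇔ 1 = 2/3
φ ⇒ φ = 2/3 ⇒ 2/3 = 1
φ + (φ ⇒ φ) = 2/3 + 1 = 1
(φ ⇔ (φ ⇔ φ)) ⇔ (φ + (φ ⇒ φ)) = 2/3 ⇔ 1 = 2/3
¬ψ ⇒ ((φ ⇔ (φ ⇔ φ)) ⇔ (φ + (φ ⇒ φ))) = 2/3 ⇒ 2/3 = 1
¬ψ = ¬1/3 = 2/3
¬¬ψ = ¬2/3 = 1/3
ψ ⇒ φ = 1/3 ⇒ 2/3 = 1
¬¬ψ ⇔ (ψ ⇒ φ) = 1/3 ⇔ 1 = 1/3
ψ + ψ = 1/3 + 1/3 = 1/3
¬(ψ + ψ) = ¬1/3 = 2/3
(¬¬ψ ⇔ (ψ ⇒ φ)) + ¬(ψ + ψ) = 1/3 + 2/3 = 2/3
φ ⇒ ψ = 2/3 ⇒ 1/3 = 2/3
φ ⇒ ψ = 2/3 ⇒ 1/3 = 2/3
φ ⇒ (φ ⇒ ψ) = 2/3 ⇒ 2/3 = 1
(φ ⇒ ψ) ⇔ (φ ⇒ (φ ⇒ ψ)) = 2/3 ⇔ 1 = 2/3
φ ⇔ φ = 2/3 ⇔ 2/3 = 1
φ ⇒ (φ ⇔ φ) = 2/3 ⇒ 1 = 1
¬(φ ⇒ (φ ⇔ φ)) = ¬1 = 0
((φ ⇒ ψ) ⇔ (φ ⇒ (φ ⇒ ψ))) · ¬(φ ⇒ (φ ⇔ φ)) = 2/3 · 0 = 0
((¬¬ψ ⇔ (ψ ⇒ φ)) + ¬(ψ + ψ)) ⇒ (((φ ⇒ ψ) ⇔ (φ ⇒ (φ ⇒ ψ))) · ¬(φ ⇒ (φ ⇔ φ))) = 2/3 ⇒ 0 = 1/3
(¬ψ ⇒ ((φ ⇔ (φ ⇔ φ)) ⇔ (φ + (φ ⇒ φ)))) ⇔ (((¬¬ψ ⇔ (ψ ⇒ φ)) + ¬(ψ + ψ)) ⇒ (((φ ⇒ ψ) ⇔ (φ ⇒ (φ ⇒ ψ))) · ¬(φ ⇒ (φ ⇔ φ)))) = 1 ⇔ 1/3 = 1/3

1/3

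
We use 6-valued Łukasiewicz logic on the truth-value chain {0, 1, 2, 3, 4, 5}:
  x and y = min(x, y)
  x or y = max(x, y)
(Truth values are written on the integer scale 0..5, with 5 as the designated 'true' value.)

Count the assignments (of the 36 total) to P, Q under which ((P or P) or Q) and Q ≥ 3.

18

value 5: 6 assignments (counts)
value 4: 6 assignments (counts)
value 3: 6 assignments (counts)
value 2: 6 assignments
value 1: 6 assignments
value 0: 6 assignments
So 18 of the 36 assignments meet the threshold.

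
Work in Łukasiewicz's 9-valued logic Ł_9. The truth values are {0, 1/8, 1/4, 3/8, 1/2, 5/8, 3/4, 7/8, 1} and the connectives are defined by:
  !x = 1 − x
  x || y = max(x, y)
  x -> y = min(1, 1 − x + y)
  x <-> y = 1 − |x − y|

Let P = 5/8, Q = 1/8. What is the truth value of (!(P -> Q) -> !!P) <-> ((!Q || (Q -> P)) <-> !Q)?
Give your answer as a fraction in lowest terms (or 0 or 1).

7/8

P -> Q = 5/8 -> 1/8 = 1/2
!(P -> Q) = !1/2 = 1/2
!P = !5/8 = 3/8
!!P = !3/8 = 5/8
!(P -> Q) -> !!P = 1/2 -> 5/8 = 1
!Q = !1/8 = 7/8
Q -> P = 1/8 -> 5/8 = 1
!Q || (Q -> P) = 7/8 || 1 = 1
!Q = !1/8 = 7/8
(!Q || (Q -> P)) <-> !Q = 1 <-> 7/8 = 7/8
(!(P -> Q) -> !!P) <-> ((!Q || (Q -> P)) <-> !Q) = 1 <-> 7/8 = 7/8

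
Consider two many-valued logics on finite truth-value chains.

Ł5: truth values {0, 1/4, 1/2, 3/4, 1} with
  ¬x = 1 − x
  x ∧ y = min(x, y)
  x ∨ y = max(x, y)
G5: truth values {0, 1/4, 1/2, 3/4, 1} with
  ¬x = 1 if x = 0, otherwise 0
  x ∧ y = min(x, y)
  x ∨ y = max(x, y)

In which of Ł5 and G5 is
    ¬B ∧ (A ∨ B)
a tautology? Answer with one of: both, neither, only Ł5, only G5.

neither

In Ł5: at A = 0, B = 0 the value is 0 — not a tautology.
In G5: at A = 0, B = 0 the value is 0 — not a tautology.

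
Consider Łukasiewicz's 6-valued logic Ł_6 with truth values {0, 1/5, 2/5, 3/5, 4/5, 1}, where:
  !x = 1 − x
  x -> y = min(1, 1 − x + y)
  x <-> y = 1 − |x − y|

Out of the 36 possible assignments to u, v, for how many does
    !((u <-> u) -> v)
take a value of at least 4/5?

12

value 1: 6 assignments (counts)
value 4/5: 6 assignments (counts)
value 3/5: 6 assignments
value 2/5: 6 assignments
value 1/5: 6 assignments
value 0: 6 assignments
So 12 of the 36 assignments meet the threshold.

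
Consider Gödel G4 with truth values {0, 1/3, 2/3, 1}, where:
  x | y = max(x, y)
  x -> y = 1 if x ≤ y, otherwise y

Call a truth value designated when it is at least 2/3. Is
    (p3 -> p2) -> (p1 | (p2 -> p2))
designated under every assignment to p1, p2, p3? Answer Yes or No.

At p1 = 2/3, p2 = 2/3, p3 = 1, for instance:
p3 -> p2 = 1 -> 2/3 = 2/3
p2 -> p2 = 2/3 -> 2/3 = 1
p1 | (p2 -> p2) = 2/3 | 1 = 1
(p3 -> p2) -> (p1 | (p2 -> p2)) = 2/3 -> 1 = 1
and checking the remaining 63 assignments likewise gives ≥ 2/3 in every case.

Yes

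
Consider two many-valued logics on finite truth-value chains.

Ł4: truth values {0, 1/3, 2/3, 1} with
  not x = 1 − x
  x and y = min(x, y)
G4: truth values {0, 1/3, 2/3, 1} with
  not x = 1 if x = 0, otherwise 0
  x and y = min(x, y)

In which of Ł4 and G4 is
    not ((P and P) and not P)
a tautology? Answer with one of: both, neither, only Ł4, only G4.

In Ł4: at P = 1/3 the value is 2/3 — not a tautology.
In G4: every assignment gives 1 — tautology.

only G4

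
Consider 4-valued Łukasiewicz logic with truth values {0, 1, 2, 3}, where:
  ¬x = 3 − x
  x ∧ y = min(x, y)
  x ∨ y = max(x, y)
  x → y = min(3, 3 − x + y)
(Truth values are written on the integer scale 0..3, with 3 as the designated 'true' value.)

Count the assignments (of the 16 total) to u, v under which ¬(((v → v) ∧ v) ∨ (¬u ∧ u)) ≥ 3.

2

u = 0, v = 0 ↦ 3  ≥
u = 0, v = 1 ↦ 2  <
u = 0, v = 2 ↦ 1  <
u = 0, v = 3 ↦ 0  <
u = 1, v = 0 ↦ 2  <
u = 1, v = 1 ↦ 2  <
u = 1, v = 2 ↦ 1  <
u = 1, v = 3 ↦ 0  <
u = 2, v = 0 ↦ 2  <
u = 2, v = 1 ↦ 2  <
u = 2, v = 2 ↦ 1  <
u = 2, v = 3 ↦ 0  <
u = 3, v = 0 ↦ 3  ≥
u = 3, v = 1 ↦ 2  <
u = 3, v = 2 ↦ 1  <
u = 3, v = 3 ↦ 0  <
So 2 of the 16 assignments meet the threshold.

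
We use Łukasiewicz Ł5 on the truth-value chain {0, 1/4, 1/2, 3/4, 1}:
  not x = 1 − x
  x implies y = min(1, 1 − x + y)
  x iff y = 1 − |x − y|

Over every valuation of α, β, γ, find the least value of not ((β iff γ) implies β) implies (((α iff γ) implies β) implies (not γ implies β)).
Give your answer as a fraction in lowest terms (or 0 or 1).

Take α = 1, β = 0, γ = 0:
β iff γ = 0 iff 0 = 1
(β iff γ) implies β = 1 implies 0 = 0
not ((β iff γ) implies β) = not 0 = 1
α iff γ = 1 iff 0 = 0
(α iff γ) implies β = 0 implies 0 = 1
not γ = not 0 = 1
not γ implies β = 1 implies 0 = 0
((α iff γ) implies β) implies (not γ implies β) = 1 implies 0 = 0
not ((β iff γ) implies β) implies (((α iff γ) implies β) implies (not γ implies β)) = 1 implies 0 = 0
No assignment yields a value below 0, so this is the minimum.

0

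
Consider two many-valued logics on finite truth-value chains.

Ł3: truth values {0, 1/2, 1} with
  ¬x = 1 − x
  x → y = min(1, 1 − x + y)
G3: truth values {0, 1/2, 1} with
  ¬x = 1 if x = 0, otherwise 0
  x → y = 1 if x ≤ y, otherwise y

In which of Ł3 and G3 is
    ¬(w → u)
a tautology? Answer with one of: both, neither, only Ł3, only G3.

neither

In Ł3: at u = 0, w = 0 the value is 0 — not a tautology.
In G3: at u = 0, w = 0 the value is 0 — not a tautology.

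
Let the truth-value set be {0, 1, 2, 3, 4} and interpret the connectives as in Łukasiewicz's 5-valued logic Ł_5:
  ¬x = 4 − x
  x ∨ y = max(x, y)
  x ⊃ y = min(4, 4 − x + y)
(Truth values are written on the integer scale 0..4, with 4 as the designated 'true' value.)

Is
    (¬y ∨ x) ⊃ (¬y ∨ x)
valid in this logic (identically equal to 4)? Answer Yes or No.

Yes

At x = 2, y = 4, for instance:
¬y = ¬4 = 0
¬y ∨ x = 0 ∨ 2 = 2
(¬y ∨ x) ⊃ (¬y ∨ x) = 2 ⊃ 2 = 4
and checking the remaining 24 assignments likewise gives ≥ 4 in every case.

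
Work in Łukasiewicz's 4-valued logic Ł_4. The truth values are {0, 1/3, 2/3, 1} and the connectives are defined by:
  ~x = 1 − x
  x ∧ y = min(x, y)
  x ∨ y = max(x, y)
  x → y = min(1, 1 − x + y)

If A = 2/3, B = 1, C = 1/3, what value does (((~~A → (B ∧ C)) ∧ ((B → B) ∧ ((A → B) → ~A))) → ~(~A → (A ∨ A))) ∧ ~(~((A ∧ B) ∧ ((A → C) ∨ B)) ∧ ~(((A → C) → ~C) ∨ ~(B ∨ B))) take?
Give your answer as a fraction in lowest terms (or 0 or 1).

~A = ~2/3 = 1/3
~~A = ~1/3 = 2/3
B ∧ C = 1 ∧ 1/3 = 1/3
~~A → (B ∧ C) = 2/3 → 1/3 = 2/3
B → B = 1 → 1 = 1
A → B = 2/3 → 1 = 1
~A = ~2/3 = 1/3
(A → B) → ~A = 1 → 1/3 = 1/3
(B → B) ∧ ((A → B) → ~A) = 1 ∧ 1/3 = 1/3
(~~A → (B ∧ C)) ∧ ((B → B) ∧ ((A → B) → ~A)) = 2/3 ∧ 1/3 = 1/3
~A = ~2/3 = 1/3
A ∨ A = 2/3 ∨ 2/3 = 2/3
~A → (A ∨ A) = 1/3 → 2/3 = 1
~(~A → (A ∨ A)) = ~1 = 0
((~~A → (B ∧ C)) ∧ ((B → B) ∧ ((A → B) → ~A))) → ~(~A → (A ∨ A)) = 1/3 → 0 = 2/3
A ∧ B = 2/3 ∧ 1 = 2/3
A → C = 2/3 → 1/3 = 2/3
(A → C) ∨ B = 2/3 ∨ 1 = 1
(A ∧ B) ∧ ((A → C) ∨ B) = 2/3 ∧ 1 = 2/3
~((A ∧ B) ∧ ((A → C) ∨ B)) = ~2/3 = 1/3
A → C = 2/3 → 1/3 = 2/3
~C = ~1/3 = 2/3
(A → C) → ~C = 2/3 → 2/3 = 1
B ∨ B = 1 ∨ 1 = 1
~(B ∨ B) = ~1 = 0
((A → C) → ~C) ∨ ~(B ∨ B) = 1 ∨ 0 = 1
~(((A → C) → ~C) ∨ ~(B ∨ B)) = ~1 = 0
~((A ∧ B) ∧ ((A → C) ∨ B)) ∧ ~(((A → C) → ~C) ∨ ~(B ∨ B)) = 1/3 ∧ 0 = 0
~(~((A ∧ B) ∧ ((A → C) ∨ B)) ∧ ~(((A → C) → ~C) ∨ ~(B ∨ B))) = ~0 = 1
(((~~A → (B ∧ C)) ∧ ((B → B) ∧ ((A → B) → ~A))) → ~(~A → (A ∨ A))) ∧ ~(~((A ∧ B) ∧ ((A → C) ∨ B)) ∧ ~(((A → C) → ~C) ∨ ~(B ∨ B))) = 2/3 ∧ 1 = 2/3

2/3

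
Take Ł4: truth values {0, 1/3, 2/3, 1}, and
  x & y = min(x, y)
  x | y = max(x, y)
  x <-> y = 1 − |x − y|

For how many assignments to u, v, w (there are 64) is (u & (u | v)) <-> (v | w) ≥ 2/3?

40

value 1: 16 assignments (counts)
value 2/3: 24 assignments (counts)
value 1/3: 16 assignments
value 0: 8 assignments
So 40 of the 64 assignments meet the threshold.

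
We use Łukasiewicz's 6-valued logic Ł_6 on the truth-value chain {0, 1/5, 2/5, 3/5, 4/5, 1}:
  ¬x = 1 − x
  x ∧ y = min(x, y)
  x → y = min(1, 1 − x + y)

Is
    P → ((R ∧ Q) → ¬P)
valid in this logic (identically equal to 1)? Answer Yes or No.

Counterexample: take P = 3/5, Q = 1, R = 1.
R ∧ Q = 1 ∧ 1 = 1
¬P = ¬3/5 = 2/5
(R ∧ Q) → ¬P = 1 → 2/5 = 2/5
P → ((R ∧ Q) → ¬P) = 3/5 → 2/5 = 4/5
This gives 4/5 ≠ 1.

No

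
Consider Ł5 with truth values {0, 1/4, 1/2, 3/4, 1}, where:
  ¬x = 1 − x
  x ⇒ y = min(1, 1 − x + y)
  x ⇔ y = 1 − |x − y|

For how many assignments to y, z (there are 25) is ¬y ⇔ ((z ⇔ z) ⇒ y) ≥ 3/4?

5

value 1: 5 assignments (counts)
value 1/2: 10 assignments
value 0: 10 assignments
So 5 of the 25 assignments meet the threshold.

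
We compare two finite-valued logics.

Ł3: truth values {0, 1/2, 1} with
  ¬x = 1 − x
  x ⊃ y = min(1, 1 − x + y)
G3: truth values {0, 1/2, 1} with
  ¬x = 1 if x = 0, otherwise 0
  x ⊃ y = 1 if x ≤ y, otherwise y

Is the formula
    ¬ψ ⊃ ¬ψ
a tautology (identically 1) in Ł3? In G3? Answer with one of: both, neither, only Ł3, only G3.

In Ł3: every assignment gives 1 — tautology.
In G3: every assignment gives 1 — tautology.

both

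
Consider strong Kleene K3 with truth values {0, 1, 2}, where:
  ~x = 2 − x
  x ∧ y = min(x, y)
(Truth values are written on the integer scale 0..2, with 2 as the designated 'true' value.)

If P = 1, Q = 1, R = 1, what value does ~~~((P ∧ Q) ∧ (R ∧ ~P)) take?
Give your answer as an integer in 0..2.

P ∧ Q = 1 ∧ 1 = 1
~P = ~1 = 1
R ∧ ~P = 1 ∧ 1 = 1
(P ∧ Q) ∧ (R ∧ ~P) = 1 ∧ 1 = 1
~((P ∧ Q) ∧ (R ∧ ~P)) = ~1 = 1
~~((P ∧ Q) ∧ (R ∧ ~P)) = ~1 = 1
~~~((P ∧ Q) ∧ (R ∧ ~P)) = ~1 = 1

1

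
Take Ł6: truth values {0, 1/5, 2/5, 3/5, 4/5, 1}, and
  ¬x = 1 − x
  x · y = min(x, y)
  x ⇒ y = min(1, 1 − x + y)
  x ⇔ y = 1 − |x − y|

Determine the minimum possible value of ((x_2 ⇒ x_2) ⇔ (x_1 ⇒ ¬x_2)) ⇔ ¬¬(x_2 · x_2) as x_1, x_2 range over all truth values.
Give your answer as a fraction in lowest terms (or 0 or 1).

Take x_1 = 0, x_2 = 0:
x_2 ⇒ x_2 = 0 ⇒ 0 = 1
¬x_2 = ¬0 = 1
x_1 ⇒ ¬x_2 = 0 ⇒ 1 = 1
(x_2 ⇒ x_2) ⇔ (x_1 ⇒ ¬x_2) = 1 ⇔ 1 = 1
x_2 · x_2 = 0 · 0 = 0
¬(x_2 · x_2) = ¬0 = 1
¬¬(x_2 · x_2) = ¬1 = 0
((x_2 ⇒ x_2) ⇔ (x_1 ⇒ ¬x_2)) ⇔ ¬¬(x_2 · x_2) = 1 ⇔ 0 = 0
No assignment yields a value below 0, so this is the minimum.

0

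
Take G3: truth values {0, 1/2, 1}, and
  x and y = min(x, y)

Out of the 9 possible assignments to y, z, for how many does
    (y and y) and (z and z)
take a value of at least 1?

1

y = 0, z = 0 ↦ 0  <
y = 0, z = 1/2 ↦ 0  <
y = 0, z = 1 ↦ 0  <
y = 1/2, z = 0 ↦ 0  <
y = 1/2, z = 1/2 ↦ 1/2  <
y = 1/2, z = 1 ↦ 1/2  <
y = 1, z = 0 ↦ 0  <
y = 1, z = 1/2 ↦ 1/2  <
y = 1, z = 1 ↦ 1  ≥
So 1 of the 9 assignments meets the threshold.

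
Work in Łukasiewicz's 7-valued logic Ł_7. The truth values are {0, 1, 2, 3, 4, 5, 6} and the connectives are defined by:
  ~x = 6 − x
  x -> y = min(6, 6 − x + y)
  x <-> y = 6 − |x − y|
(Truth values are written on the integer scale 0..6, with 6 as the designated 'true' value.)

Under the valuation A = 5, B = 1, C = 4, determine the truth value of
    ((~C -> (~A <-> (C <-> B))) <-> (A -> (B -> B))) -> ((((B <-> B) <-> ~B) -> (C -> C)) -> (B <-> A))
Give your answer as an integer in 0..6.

~C = ~4 = 2
~A = ~5 = 1
C <-> B = 4 <-> 1 = 3
~A <-> (C <-> B) = 1 <-> 3 = 4
~C -> (~A <-> (C <-> B)) = 2 -> 4 = 6
B -> B = 1 -> 1 = 6
A -> (B -> B) = 5 -> 6 = 6
(~C -> (~A <-> (C <-> B))) <-> (A -> (B -> B)) = 6 <-> 6 = 6
B <-> B = 1 <-> 1 = 6
~B = ~1 = 5
(B <-> B) <-> ~B = 6 <-> 5 = 5
C -> C = 4 -> 4 = 6
((B <-> B) <-> ~B) -> (C -> C) = 5 -> 6 = 6
B <-> A = 1 <-> 5 = 2
(((B <-> B) <-> ~B) -> (C -> C)) -> (B <-> A) = 6 -> 2 = 2
((~C -> (~A <-> (C <-> B))) <-> (A -> (B -> B))) -> ((((B <-> B) <-> ~B) -> (C -> C)) -> (B <-> A)) = 6 -> 2 = 2

2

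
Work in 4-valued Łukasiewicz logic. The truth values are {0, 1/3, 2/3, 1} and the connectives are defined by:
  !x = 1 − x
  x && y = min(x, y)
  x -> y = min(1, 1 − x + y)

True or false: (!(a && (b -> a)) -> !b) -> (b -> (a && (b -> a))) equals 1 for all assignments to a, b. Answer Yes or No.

a = 0, b = 0 ↦ 1
a = 0, b = 1/3 ↦ 1
a = 0, b = 2/3 ↦ 1
a = 0, b = 1 ↦ 1
a = 1/3, b = 0 ↦ 1
a = 1/3, b = 1/3 ↦ 1
a = 1/3, b = 2/3 ↦ 1
a = 1/3, b = 1 ↦ 1
a = 2/3, b = 0 ↦ 1
a = 2/3, b = 1/3 ↦ 1
a = 2/3, b = 2/3 ↦ 1
a = 2/3, b = 1 ↦ 1
a = 1, b = 0 ↦ 1
a = 1, b = 1/3 ↦ 1
a = 1, b = 2/3 ↦ 1
a = 1, b = 1 ↦ 1
Every assignment gives a value ≥ 1.

Yes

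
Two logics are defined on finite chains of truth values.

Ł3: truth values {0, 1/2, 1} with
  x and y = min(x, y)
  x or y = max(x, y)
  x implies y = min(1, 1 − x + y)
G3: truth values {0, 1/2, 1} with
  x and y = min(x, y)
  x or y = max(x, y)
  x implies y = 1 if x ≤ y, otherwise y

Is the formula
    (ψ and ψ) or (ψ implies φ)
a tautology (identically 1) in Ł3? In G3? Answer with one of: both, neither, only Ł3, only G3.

neither

In Ł3: at φ = 0, ψ = 1/2 the value is 1/2 — not a tautology.
In G3: at φ = 0, ψ = 1/2 the value is 1/2 — not a tautology.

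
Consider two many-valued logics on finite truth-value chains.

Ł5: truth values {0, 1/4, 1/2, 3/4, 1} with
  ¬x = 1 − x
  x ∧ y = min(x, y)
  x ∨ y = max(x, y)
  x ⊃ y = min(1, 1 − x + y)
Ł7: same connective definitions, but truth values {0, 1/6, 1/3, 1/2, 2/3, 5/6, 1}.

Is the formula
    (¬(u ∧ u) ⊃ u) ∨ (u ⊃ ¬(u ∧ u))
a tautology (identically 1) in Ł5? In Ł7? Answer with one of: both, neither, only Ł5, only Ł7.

In Ł5: every assignment gives 1 — tautology.
In Ł7: every assignment gives 1 — tautology.

both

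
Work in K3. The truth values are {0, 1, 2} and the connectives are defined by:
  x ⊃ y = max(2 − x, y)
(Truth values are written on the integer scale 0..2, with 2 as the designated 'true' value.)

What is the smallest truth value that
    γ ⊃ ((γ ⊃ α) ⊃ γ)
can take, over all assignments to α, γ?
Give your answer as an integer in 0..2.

Take α = 0, γ = 1:
γ ⊃ α = 1 ⊃ 0 = 1
(γ ⊃ α) ⊃ γ = 1 ⊃ 1 = 1
γ ⊃ ((γ ⊃ α) ⊃ γ) = 1 ⊃ 1 = 1
No assignment yields a value below 1, so this is the minimum.

1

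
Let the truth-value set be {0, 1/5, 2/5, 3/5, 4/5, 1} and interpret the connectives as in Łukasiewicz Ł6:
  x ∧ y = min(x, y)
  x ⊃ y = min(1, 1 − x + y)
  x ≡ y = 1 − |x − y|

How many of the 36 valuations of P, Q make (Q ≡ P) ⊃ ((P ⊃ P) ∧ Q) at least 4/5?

24

value 1: 17 assignments (counts)
value 4/5: 7 assignments (counts)
value 3/5: 5 assignments
value 2/5: 4 assignments
value 1/5: 2 assignments
value 0: 1 assignment
So 24 of the 36 assignments meet the threshold.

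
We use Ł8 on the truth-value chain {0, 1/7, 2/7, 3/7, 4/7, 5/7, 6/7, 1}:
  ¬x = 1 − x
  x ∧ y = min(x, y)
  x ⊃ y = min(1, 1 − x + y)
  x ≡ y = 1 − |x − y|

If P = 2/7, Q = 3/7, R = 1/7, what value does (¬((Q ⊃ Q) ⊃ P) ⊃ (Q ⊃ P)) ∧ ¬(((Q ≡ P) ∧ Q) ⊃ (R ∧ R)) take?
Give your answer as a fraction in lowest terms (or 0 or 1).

2/7

Q ⊃ Q = 3/7 ⊃ 3/7 = 1
(Q ⊃ Q) ⊃ P = 1 ⊃ 2/7 = 2/7
¬((Q ⊃ Q) ⊃ P) = ¬2/7 = 5/7
Q ⊃ P = 3/7 ⊃ 2/7 = 6/7
¬((Q ⊃ Q) ⊃ P) ⊃ (Q ⊃ P) = 5/7 ⊃ 6/7 = 1
Q ≡ P = 3/7 ≡ 2/7 = 6/7
(Q ≡ P) ∧ Q = 6/7 ∧ 3/7 = 3/7
R ∧ R = 1/7 ∧ 1/7 = 1/7
((Q ≡ P) ∧ Q) ⊃ (R ∧ R) = 3/7 ⊃ 1/7 = 5/7
¬(((Q ≡ P) ∧ Q) ⊃ (R ∧ R)) = ¬5/7 = 2/7
(¬((Q ⊃ Q) ⊃ P) ⊃ (Q ⊃ P)) ∧ ¬(((Q ≡ P) ∧ Q) ⊃ (R ∧ R)) = 1 ∧ 2/7 = 2/7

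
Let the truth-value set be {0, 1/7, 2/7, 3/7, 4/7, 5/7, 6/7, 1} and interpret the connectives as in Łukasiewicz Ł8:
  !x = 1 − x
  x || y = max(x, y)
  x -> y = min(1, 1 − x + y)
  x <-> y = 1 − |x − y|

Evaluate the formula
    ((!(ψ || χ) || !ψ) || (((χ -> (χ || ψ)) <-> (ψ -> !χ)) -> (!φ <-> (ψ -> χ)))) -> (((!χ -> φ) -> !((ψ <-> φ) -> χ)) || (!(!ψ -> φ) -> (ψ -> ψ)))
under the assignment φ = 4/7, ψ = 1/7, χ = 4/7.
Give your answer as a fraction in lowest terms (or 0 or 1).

ψ || χ = 1/7 || 4/7 = 4/7
!(ψ || χ) = !4/7 = 3/7
!ψ = !1/7 = 6/7
!(ψ || χ) || !ψ = 3/7 || 6/7 = 6/7
χ || ψ = 4/7 || 1/7 = 4/7
χ -> (χ || ψ) = 4/7 -> 4/7 = 1
!χ = !4/7 = 3/7
ψ -> !χ = 1/7 -> 3/7 = 1
(χ -> (χ || ψ)) <-> (ψ -> !χ) = 1 <-> 1 = 1
!φ = !4/7 = 3/7
ψ -> χ = 1/7 -> 4/7 = 1
!φ <-> (ψ -> χ) = 3/7 <-> 1 = 3/7
((χ -> (χ || ψ)) <-> (ψ -> !χ)) -> (!φ <-> (ψ -> χ)) = 1 -> 3/7 = 3/7
(!(ψ || χ) || !ψ) || (((χ -> (χ || ψ)) <-> (ψ -> !χ)) -> (!φ <-> (ψ -> χ))) = 6/7 || 3/7 = 6/7
!χ = !4/7 = 3/7
!χ -> φ = 3/7 -> 4/7 = 1
ψ <-> φ = 1/7 <-> 4/7 = 4/7
(ψ <-> φ) -> χ = 4/7 -> 4/7 = 1
!((ψ <-> φ) -> χ) = !1 = 0
(!χ -> φ) -> !((ψ <-> φ) -> χ) = 1 -> 0 = 0
!ψ = !1/7 = 6/7
!ψ -> φ = 6/7 -> 4/7 = 5/7
!(!ψ -> φ) = !5/7 = 2/7
ψ -> ψ = 1/7 -> 1/7 = 1
!(!ψ -> φ) -> (ψ -> ψ) = 2/7 -> 1 = 1
((!χ -> φ) -> !((ψ <-> φ) -> χ)) || (!(!ψ -> φ) -> (ψ -> ψ)) = 0 || 1 = 1
((!(ψ || χ) || !ψ) || (((χ -> (χ || ψ)) <-> (ψ -> !χ)) -> (!φ <-> (ψ -> χ)))) -> (((!χ -> φ) -> !((ψ <-> φ) -> χ)) || (!(!ψ -> φ) -> (ψ -> ψ))) = 6/7 -> 1 = 1

1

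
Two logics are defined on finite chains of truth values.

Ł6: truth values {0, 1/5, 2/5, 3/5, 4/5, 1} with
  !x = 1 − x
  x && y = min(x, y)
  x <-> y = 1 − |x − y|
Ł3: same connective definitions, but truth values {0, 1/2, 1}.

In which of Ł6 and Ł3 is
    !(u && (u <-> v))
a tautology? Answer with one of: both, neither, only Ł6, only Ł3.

In Ł6: at u = 1/5, v = 0 the value is 4/5 — not a tautology.
In Ł3: at u = 1/2, v = 0 the value is 1/2 — not a tautology.

neither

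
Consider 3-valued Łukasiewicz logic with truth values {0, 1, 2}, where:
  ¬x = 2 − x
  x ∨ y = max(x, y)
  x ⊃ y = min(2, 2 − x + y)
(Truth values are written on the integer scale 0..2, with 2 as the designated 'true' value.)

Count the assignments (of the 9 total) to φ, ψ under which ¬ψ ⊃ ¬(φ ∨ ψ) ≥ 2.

φ = 0, ψ = 0 ↦ 2  ≥
φ = 0, ψ = 1 ↦ 2  ≥
φ = 0, ψ = 2 ↦ 2  ≥
φ = 1, ψ = 0 ↦ 1  <
φ = 1, ψ = 1 ↦ 2  ≥
φ = 1, ψ = 2 ↦ 2  ≥
φ = 2, ψ = 0 ↦ 0  <
φ = 2, ψ = 1 ↦ 1  <
φ = 2, ψ = 2 ↦ 2  ≥
So 6 of the 9 assignments meet the threshold.

6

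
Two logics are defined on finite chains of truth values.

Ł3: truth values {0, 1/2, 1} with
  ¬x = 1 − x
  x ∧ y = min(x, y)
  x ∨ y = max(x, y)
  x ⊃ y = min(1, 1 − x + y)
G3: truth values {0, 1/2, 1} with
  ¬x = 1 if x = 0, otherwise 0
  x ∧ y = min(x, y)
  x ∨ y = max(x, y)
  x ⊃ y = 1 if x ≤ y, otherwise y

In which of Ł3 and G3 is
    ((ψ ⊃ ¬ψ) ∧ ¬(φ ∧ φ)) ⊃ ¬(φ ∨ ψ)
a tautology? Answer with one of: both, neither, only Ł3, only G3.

In Ł3: at φ = 0, ψ = 1/2 the value is 1/2 — not a tautology.
In G3: every assignment gives 1 — tautology.

only G3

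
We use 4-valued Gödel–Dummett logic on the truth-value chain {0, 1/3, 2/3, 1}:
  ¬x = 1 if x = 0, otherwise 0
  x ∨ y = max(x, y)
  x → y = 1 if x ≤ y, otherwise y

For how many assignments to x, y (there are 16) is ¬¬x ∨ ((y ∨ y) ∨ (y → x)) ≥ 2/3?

15

x = 0, y = 0 ↦ 1  ≥
x = 0, y = 1/3 ↦ 1/3  <
x = 0, y = 2/3 ↦ 2/3  ≥
x = 0, y = 1 ↦ 1  ≥
x = 1/3, y = 0 ↦ 1  ≥
x = 1/3, y = 1/3 ↦ 1  ≥
x = 1/3, y = 2/3 ↦ 1  ≥
x = 1/3, y = 1 ↦ 1  ≥
x = 2/3, y = 0 ↦ 1  ≥
x = 2/3, y = 1/3 ↦ 1  ≥
x = 2/3, y = 2/3 ↦ 1  ≥
x = 2/3, y = 1 ↦ 1  ≥
x = 1, y = 0 ↦ 1  ≥
x = 1, y = 1/3 ↦ 1  ≥
x = 1, y = 2/3 ↦ 1  ≥
x = 1, y = 1 ↦ 1  ≥
So 15 of the 16 assignments meet the threshold.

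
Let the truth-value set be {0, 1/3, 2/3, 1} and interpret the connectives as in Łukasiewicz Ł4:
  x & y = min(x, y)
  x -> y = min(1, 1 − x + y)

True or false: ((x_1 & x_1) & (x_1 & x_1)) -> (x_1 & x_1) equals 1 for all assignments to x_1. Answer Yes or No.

x_1 = 0 ↦ 1
x_1 = 1/3 ↦ 1
x_1 = 2/3 ↦ 1
x_1 = 1 ↦ 1
Every assignment gives a value ≥ 1.

Yes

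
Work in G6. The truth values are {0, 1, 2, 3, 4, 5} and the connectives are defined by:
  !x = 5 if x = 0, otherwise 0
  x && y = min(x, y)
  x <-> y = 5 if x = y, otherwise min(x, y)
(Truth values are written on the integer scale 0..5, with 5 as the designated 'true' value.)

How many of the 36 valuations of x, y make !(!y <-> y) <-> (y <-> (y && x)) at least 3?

value 5: 21 assignments (counts)
value 4: 1 assignment (counts)
value 3: 2 assignments (counts)
value 2: 3 assignments
value 1: 4 assignments
value 0: 5 assignments
So 24 of the 36 assignments meet the threshold.

24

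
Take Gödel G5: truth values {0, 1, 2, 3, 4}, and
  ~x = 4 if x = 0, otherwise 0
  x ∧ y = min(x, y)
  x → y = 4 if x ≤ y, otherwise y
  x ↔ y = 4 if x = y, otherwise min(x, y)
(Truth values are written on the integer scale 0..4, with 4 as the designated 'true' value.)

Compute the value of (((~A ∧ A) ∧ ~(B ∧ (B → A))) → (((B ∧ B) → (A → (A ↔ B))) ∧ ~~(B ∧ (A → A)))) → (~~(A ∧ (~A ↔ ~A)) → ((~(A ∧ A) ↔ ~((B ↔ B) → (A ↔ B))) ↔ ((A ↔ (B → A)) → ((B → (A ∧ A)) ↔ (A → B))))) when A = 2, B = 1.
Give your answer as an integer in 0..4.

~A = ~2 = 0
~A ∧ A = 0 ∧ 2 = 0
B → A = 1 → 2 = 4
B ∧ (B → A) = 1 ∧ 4 = 1
~(B ∧ (B → A)) = ~1 = 0
(~A ∧ A) ∧ ~(B ∧ (B → A)) = 0 ∧ 0 = 0
B ∧ B = 1 ∧ 1 = 1
A ↔ B = 2 ↔ 1 = 1
A → (A ↔ B) = 2 → 1 = 1
(B ∧ B) → (A → (A ↔ B)) = 1 → 1 = 4
A → A = 2 → 2 = 4
B ∧ (A → A) = 1 ∧ 4 = 1
~(B ∧ (A → A)) = ~1 = 0
~~(B ∧ (A → A)) = ~0 = 4
((B ∧ B) → (A → (A ↔ B))) ∧ ~~(B ∧ (A → A)) = 4 ∧ 4 = 4
((~A ∧ A) ∧ ~(B ∧ (B → A))) → (((B ∧ B) → (A → (A ↔ B))) ∧ ~~(B ∧ (A → A))) = 0 → 4 = 4
~A = ~2 = 0
~A = ~2 = 0
~A ↔ ~A = 0 ↔ 0 = 4
A ∧ (~A ↔ ~A) = 2 ∧ 4 = 2
~(A ∧ (~A ↔ ~A)) = ~2 = 0
~~(A ∧ (~A ↔ ~A)) = ~0 = 4
A ∧ A = 2 ∧ 2 = 2
~(A ∧ A) = ~2 = 0
B ↔ B = 1 ↔ 1 = 4
A ↔ B = 2 ↔ 1 = 1
(B ↔ B) → (A ↔ B) = 4 → 1 = 1
~((B ↔ B) → (A ↔ B)) = ~1 = 0
~(A ∧ A) ↔ ~((B ↔ B) → (A ↔ B)) = 0 ↔ 0 = 4
B → A = 1 → 2 = 4
A ↔ (B → A) = 2 ↔ 4 = 2
A ∧ A = 2 ∧ 2 = 2
B → (A ∧ A) = 1 → 2 = 4
A → B = 2 → 1 = 1
(B → (A ∧ A)) ↔ (A → B) = 4 ↔ 1 = 1
(A ↔ (B → A)) → ((B → (A ∧ A)) ↔ (A → B)) = 2 → 1 = 1
(~(A ∧ A) ↔ ~((B ↔ B) → (A ↔ B))) ↔ ((A ↔ (B → A)) → ((B → (A ∧ A)) ↔ (A → B))) = 4 ↔ 1 = 1
~~(A ∧ (~A ↔ ~A)) → ((~(A ∧ A) ↔ ~((B ↔ B) → (A ↔ B))) ↔ ((A ↔ (B → A)) → ((B → (A ∧ A)) ↔ (A → B)))) = 4 → 1 = 1
(((~A ∧ A) ∧ ~(B ∧ (B → A))) → (((B ∧ B) → (A → (A ↔ B))) ∧ ~~(B ∧ (A → A)))) → (~~(A ∧ (~A ↔ ~A)) → ((~(A ∧ A) ↔ ~((B ↔ B) → (A ↔ B))) ↔ ((A ↔ (B → A)) → ((B → (A ∧ A)) ↔ (A → B))))) = 4 → 1 = 1

1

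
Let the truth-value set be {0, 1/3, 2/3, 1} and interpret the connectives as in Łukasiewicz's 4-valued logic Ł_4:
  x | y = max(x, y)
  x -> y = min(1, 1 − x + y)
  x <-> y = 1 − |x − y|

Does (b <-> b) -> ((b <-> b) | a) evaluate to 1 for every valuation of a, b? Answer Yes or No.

Yes

a = 0, b = 0 ↦ 1
a = 0, b = 1/3 ↦ 1
a = 0, b = 2/3 ↦ 1
a = 0, b = 1 ↦ 1
a = 1/3, b = 0 ↦ 1
a = 1/3, b = 1/3 ↦ 1
a = 1/3, b = 2/3 ↦ 1
a = 1/3, b = 1 ↦ 1
a = 2/3, b = 0 ↦ 1
a = 2/3, b = 1/3 ↦ 1
a = 2/3, b = 2/3 ↦ 1
a = 2/3, b = 1 ↦ 1
a = 1, b = 0 ↦ 1
a = 1, b = 1/3 ↦ 1
a = 1, b = 2/3 ↦ 1
a = 1, b = 1 ↦ 1
Every assignment gives a value ≥ 1.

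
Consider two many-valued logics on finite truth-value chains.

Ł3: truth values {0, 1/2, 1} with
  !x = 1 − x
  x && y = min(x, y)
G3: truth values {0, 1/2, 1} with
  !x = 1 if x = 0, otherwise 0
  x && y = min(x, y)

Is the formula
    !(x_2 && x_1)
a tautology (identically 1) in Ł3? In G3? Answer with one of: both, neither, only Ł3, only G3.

In Ł3: at x_1 = 1/2, x_2 = 1/2 the value is 1/2 — not a tautology.
In G3: at x_1 = 1/2, x_2 = 1/2 the value is 0 — not a tautology.

neither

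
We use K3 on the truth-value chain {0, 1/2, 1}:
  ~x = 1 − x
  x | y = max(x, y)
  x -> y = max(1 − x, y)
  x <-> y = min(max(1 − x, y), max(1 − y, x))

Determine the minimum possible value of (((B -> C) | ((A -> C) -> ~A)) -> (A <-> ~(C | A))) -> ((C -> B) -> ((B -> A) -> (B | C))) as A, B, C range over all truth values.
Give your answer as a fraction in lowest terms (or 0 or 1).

Take A = 0, B = 0, C = 1/2:
B -> C = 0 -> 1/2 = 1
A -> C = 0 -> 1/2 = 1
~A = ~0 = 1
(A -> C) -> ~A = 1 -> 1 = 1
(B -> C) | ((A -> C) -> ~A) = 1 | 1 = 1
C | A = 1/2 | 0 = 1/2
~(C | A) = ~1/2 = 1/2
A <-> ~(C | A) = 0 <-> 1/2 = 1/2
((B -> C) | ((A -> C) -> ~A)) -> (A <-> ~(C | A)) = 1 -> 1/2 = 1/2
C -> B = 1/2 -> 0 = 1/2
B -> A = 0 -> 0 = 1
B | C = 0 | 1/2 = 1/2
(B -> A) -> (B | C) = 1 -> 1/2 = 1/2
(C -> B) -> ((B -> A) -> (B | C)) = 1/2 -> 1/2 = 1/2
(((B -> C) | ((A -> C) -> ~A)) -> (A <-> ~(C | A))) -> ((C -> B) -> ((B -> A) -> (B | C))) = 1/2 -> 1/2 = 1/2
No assignment yields a value below 1/2, so this is the minimum.

1/2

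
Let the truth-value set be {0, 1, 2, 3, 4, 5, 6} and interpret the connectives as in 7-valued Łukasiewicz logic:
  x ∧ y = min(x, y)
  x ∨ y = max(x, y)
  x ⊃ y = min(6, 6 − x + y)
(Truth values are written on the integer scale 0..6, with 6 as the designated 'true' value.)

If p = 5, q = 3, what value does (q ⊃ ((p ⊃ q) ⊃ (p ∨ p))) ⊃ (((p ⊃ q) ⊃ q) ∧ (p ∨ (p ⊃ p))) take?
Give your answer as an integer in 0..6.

5

p ⊃ q = 5 ⊃ 3 = 4
p ∨ p = 5 ∨ 5 = 5
(p ⊃ q) ⊃ (p ∨ p) = 4 ⊃ 5 = 6
q ⊃ ((p ⊃ q) ⊃ (p ∨ p)) = 3 ⊃ 6 = 6
p ⊃ q = 5 ⊃ 3 = 4
(p ⊃ q) ⊃ q = 4 ⊃ 3 = 5
p ⊃ p = 5 ⊃ 5 = 6
p ∨ (p ⊃ p) = 5 ∨ 6 = 6
((p ⊃ q) ⊃ q) ∧ (p ∨ (p ⊃ p)) = 5 ∧ 6 = 5
(q ⊃ ((p ⊃ q) ⊃ (p ∨ p))) ⊃ (((p ⊃ q) ⊃ q) ∧ (p ∨ (p ⊃ p))) = 6 ⊃ 5 = 5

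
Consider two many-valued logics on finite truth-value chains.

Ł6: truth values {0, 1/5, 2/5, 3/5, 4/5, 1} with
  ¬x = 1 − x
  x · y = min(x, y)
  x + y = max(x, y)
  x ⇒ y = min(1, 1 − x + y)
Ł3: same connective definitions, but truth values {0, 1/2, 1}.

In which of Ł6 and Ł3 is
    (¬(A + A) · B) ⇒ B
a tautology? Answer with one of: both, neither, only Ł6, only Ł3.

In Ł6: every assignment gives 1 — tautology.
In Ł3: every assignment gives 1 — tautology.

both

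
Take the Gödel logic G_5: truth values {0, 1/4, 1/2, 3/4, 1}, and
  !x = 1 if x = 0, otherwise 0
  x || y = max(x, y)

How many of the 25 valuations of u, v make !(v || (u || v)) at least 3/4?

1

value 1: 1 assignment (counts)
value 0: 24 assignments
So 1 of the 25 assignments meets the threshold.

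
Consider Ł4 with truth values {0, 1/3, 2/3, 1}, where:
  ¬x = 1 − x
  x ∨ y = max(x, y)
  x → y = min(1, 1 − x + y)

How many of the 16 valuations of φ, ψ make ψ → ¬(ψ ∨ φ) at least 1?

7

φ = 0, ψ = 0 ↦ 1  ≥
φ = 0, ψ = 1/3 ↦ 1  ≥
φ = 0, ψ = 2/3 ↦ 2/3  <
φ = 0, ψ = 1 ↦ 0  <
φ = 1/3, ψ = 0 ↦ 1  ≥
φ = 1/3, ψ = 1/3 ↦ 1  ≥
φ = 1/3, ψ = 2/3 ↦ 2/3  <
φ = 1/3, ψ = 1 ↦ 0  <
φ = 2/3, ψ = 0 ↦ 1  ≥
φ = 2/3, ψ = 1/3 ↦ 1  ≥
φ = 2/3, ψ = 2/3 ↦ 2/3  <
φ = 2/3, ψ = 1 ↦ 0  <
φ = 1, ψ = 0 ↦ 1  ≥
φ = 1, ψ = 1/3 ↦ 2/3  <
φ = 1, ψ = 2/3 ↦ 1/3  <
φ = 1, ψ = 1 ↦ 0  <
So 7 of the 16 assignments meet the threshold.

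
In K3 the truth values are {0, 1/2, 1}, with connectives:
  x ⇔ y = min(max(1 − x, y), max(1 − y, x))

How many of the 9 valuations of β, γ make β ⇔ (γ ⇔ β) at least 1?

β = 0, γ = 0 ↦ 0  <
β = 0, γ = 1/2 ↦ 1/2  <
β = 0, γ = 1 ↦ 1  ≥
β = 1/2, γ = 0 ↦ 1/2  <
β = 1/2, γ = 1/2 ↦ 1/2  <
β = 1/2, γ = 1 ↦ 1/2  <
β = 1, γ = 0 ↦ 0  <
β = 1, γ = 1/2 ↦ 1/2  <
β = 1, γ = 1 ↦ 1  ≥
So 2 of the 9 assignments meet the threshold.

2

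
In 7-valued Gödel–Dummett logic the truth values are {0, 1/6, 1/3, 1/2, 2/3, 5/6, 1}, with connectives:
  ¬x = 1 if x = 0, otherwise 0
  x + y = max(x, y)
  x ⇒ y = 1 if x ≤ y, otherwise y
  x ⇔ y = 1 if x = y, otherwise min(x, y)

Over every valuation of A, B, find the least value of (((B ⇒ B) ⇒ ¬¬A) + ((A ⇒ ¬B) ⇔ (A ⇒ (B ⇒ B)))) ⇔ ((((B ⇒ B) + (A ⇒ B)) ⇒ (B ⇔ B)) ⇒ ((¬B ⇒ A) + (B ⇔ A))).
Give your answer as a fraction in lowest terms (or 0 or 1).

Take A = 1/6, B = 0:
B ⇒ B = 0 ⇒ 0 = 1
¬A = ¬1/6 = 0
¬¬A = ¬0 = 1
(B ⇒ B) ⇒ ¬¬A = 1 ⇒ 1 = 1
¬B = ¬0 = 1
A ⇒ ¬B = 1/6 ⇒ 1 = 1
B ⇒ B = 0 ⇒ 0 = 1
A ⇒ (B ⇒ B) = 1/6 ⇒ 1 = 1
(A ⇒ ¬B) ⇔ (A ⇒ (B ⇒ B)) = 1 ⇔ 1 = 1
((B ⇒ B) ⇒ ¬¬A) + ((A ⇒ ¬B) ⇔ (A ⇒ (B ⇒ B))) = 1 + 1 = 1
B ⇒ B = 0 ⇒ 0 = 1
A ⇒ B = 1/6 ⇒ 0 = 0
(B ⇒ B) + (A ⇒ B) = 1 + 0 = 1
B ⇔ B = 0 ⇔ 0 = 1
((B ⇒ B) + (A ⇒ B)) ⇒ (B ⇔ B) = 1 ⇒ 1 = 1
¬B = ¬0 = 1
¬B ⇒ A = 1 ⇒ 1/6 = 1/6
B ⇔ A = 0 ⇔ 1/6 = 0
(¬B ⇒ A) + (B ⇔ A) = 1/6 + 0 = 1/6
(((B ⇒ B) + (A ⇒ B)) ⇒ (B ⇔ B)) ⇒ ((¬B ⇒ A) + (B ⇔ A)) = 1 ⇒ 1/6 = 1/6
(((B ⇒ B) ⇒ ¬¬A) + ((A ⇒ ¬B) ⇔ (A ⇒ (B ⇒ B)))) ⇔ ((((B ⇒ B) + (A ⇒ B)) ⇒ (B ⇔ B)) ⇒ ((¬B ⇒ A) + (B ⇔ A))) = 1 ⇔ 1/6 = 1/6
No assignment yields a value below 1/6, so this is the minimum.

1/6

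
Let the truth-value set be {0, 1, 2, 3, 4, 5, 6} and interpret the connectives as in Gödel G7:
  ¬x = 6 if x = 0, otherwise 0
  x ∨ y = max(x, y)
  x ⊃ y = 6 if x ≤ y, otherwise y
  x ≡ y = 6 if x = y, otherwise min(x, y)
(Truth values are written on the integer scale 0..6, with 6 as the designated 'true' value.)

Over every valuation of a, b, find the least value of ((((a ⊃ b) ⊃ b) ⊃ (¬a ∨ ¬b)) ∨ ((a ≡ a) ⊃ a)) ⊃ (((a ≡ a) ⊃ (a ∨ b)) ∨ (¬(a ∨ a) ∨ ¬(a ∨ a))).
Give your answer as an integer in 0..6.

1

Take a = 1, b = 0:
a ⊃ b = 1 ⊃ 0 = 0
(a ⊃ b) ⊃ b = 0 ⊃ 0 = 6
¬a = ¬1 = 0
¬b = ¬0 = 6
¬a ∨ ¬b = 0 ∨ 6 = 6
((a ⊃ b) ⊃ b) ⊃ (¬a ∨ ¬b) = 6 ⊃ 6 = 6
a ≡ a = 1 ≡ 1 = 6
(a ≡ a) ⊃ a = 6 ⊃ 1 = 1
(((a ⊃ b) ⊃ b) ⊃ (¬a ∨ ¬b)) ∨ ((a ≡ a) ⊃ a) = 6 ∨ 1 = 6
a ≡ a = 1 ≡ 1 = 6
a ∨ b = 1 ∨ 0 = 1
(a ≡ a) ⊃ (a ∨ b) = 6 ⊃ 1 = 1
a ∨ a = 1 ∨ 1 = 1
¬(a ∨ a) = ¬1 = 0
a ∨ a = 1 ∨ 1 = 1
¬(a ∨ a) = ¬1 = 0
¬(a ∨ a) ∨ ¬(a ∨ a) = 0 ∨ 0 = 0
((a ≡ a) ⊃ (a ∨ b)) ∨ (¬(a ∨ a) ∨ ¬(a ∨ a)) = 1 ∨ 0 = 1
((((a ⊃ b) ⊃ b) ⊃ (¬a ∨ ¬b)) ∨ ((a ≡ a) ⊃ a)) ⊃ (((a ≡ a) ⊃ (a ∨ b)) ∨ (¬(a ∨ a) ∨ ¬(a ∨ a))) = 6 ⊃ 1 = 1
No assignment yields a value below 1, so this is the minimum.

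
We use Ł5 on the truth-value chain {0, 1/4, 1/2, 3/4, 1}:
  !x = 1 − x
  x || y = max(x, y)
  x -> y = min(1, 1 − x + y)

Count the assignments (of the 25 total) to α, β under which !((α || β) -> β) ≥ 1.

value 1: 1 assignment (counts)
value 3/4: 2 assignments
value 1/2: 3 assignments
value 1/4: 4 assignments
value 0: 15 assignments
So 1 of the 25 assignments meets the threshold.

1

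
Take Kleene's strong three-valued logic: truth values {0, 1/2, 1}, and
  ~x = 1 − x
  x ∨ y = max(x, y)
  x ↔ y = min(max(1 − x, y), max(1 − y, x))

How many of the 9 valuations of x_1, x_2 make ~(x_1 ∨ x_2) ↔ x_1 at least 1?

x_1 = 0, x_2 = 0 ↦ 0  <
x_1 = 0, x_2 = 1/2 ↦ 1/2  <
x_1 = 0, x_2 = 1 ↦ 1  ≥
x_1 = 1/2, x_2 = 0 ↦ 1/2  <
x_1 = 1/2, x_2 = 1/2 ↦ 1/2  <
x_1 = 1/2, x_2 = 1 ↦ 1/2  <
x_1 = 1, x_2 = 0 ↦ 0  <
x_1 = 1, x_2 = 1/2 ↦ 0  <
x_1 = 1, x_2 = 1 ↦ 0  <
So 1 of the 9 assignments meets the threshold.

1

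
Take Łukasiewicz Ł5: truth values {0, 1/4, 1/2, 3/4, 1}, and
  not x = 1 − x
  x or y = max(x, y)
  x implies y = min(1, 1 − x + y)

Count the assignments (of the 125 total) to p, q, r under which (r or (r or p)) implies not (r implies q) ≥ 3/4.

47

value 1: 19 assignments (counts)
value 3/4: 28 assignments (counts)
value 1/2: 31 assignments
value 1/4: 28 assignments
value 0: 19 assignments
So 47 of the 125 assignments meet the threshold.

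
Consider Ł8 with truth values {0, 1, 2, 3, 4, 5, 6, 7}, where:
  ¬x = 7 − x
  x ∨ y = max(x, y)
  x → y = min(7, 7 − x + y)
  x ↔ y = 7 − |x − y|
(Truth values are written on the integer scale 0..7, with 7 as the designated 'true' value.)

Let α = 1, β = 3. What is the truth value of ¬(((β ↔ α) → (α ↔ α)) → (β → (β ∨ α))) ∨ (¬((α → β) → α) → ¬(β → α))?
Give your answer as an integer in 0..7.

β ↔ α = 3 ↔ 1 = 5
α ↔ α = 1 ↔ 1 = 7
(β ↔ α) → (α ↔ α) = 5 → 7 = 7
β ∨ α = 3 ∨ 1 = 3
β → (β ∨ α) = 3 → 3 = 7
((β ↔ α) → (α ↔ α)) → (β → (β ∨ α)) = 7 → 7 = 7
¬(((β ↔ α) → (α ↔ α)) → (β → (β ∨ α))) = ¬7 = 0
α → β = 1 → 3 = 7
(α → β) → α = 7 → 1 = 1
¬((α → β) → α) = ¬1 = 6
β → α = 3 → 1 = 5
¬(β → α) = ¬5 = 2
¬((α → β) → α) → ¬(β → α) = 6 → 2 = 3
¬(((β ↔ α) → (α ↔ α)) → (β → (β ∨ α))) ∨ (¬((α → β) → α) → ¬(β → α)) = 0 ∨ 3 = 3

3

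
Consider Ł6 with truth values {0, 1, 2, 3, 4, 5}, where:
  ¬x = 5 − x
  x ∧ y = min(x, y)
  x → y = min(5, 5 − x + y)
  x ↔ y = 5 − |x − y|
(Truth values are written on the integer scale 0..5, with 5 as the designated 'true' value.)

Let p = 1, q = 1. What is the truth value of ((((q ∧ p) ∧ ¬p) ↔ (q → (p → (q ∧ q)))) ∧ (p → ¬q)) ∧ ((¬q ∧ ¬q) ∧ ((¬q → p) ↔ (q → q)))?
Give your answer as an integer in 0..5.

q ∧ p = 1 ∧ 1 = 1
¬p = ¬1 = 4
(q ∧ p) ∧ ¬p = 1 ∧ 4 = 1
q ∧ q = 1 ∧ 1 = 1
p → (q ∧ q) = 1 → 1 = 5
q → (p → (q ∧ q)) = 1 → 5 = 5
((q ∧ p) ∧ ¬p) ↔ (q → (p → (q ∧ q))) = 1 ↔ 5 = 1
¬q = ¬1 = 4
p → ¬q = 1 → 4 = 5
(((q ∧ p) ∧ ¬p) ↔ (q → (p → (q ∧ q)))) ∧ (p → ¬q) = 1 ∧ 5 = 1
¬q = ¬1 = 4
¬q = ¬1 = 4
¬q ∧ ¬q = 4 ∧ 4 = 4
¬q = ¬1 = 4
¬q → p = 4 → 1 = 2
q → q = 1 → 1 = 5
(¬q → p) ↔ (q → q) = 2 ↔ 5 = 2
(¬q ∧ ¬q) ∧ ((¬q → p) ↔ (q → q)) = 4 ∧ 2 = 2
((((q ∧ p) ∧ ¬p) ↔ (q → (p → (q ∧ q)))) ∧ (p → ¬q)) ∧ ((¬q ∧ ¬q) ∧ ((¬q → p) ↔ (q → q))) = 1 ∧ 2 = 1

1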